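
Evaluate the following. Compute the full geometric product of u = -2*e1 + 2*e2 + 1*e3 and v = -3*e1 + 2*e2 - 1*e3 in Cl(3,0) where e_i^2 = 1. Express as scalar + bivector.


In Cl(3,0): e_i^2 = 1, e_ie_j = -e_je_i for i != j.
Scalar part = u . v = (-2)*(-3) + 2*2 + 1*(-1)
= 6 + 4 + (-1) = 9
e12 coeff = (-2)*2 - 2*(-3) = -4 - (-6) = 2
e13 coeff = (-2)*(-1) - 1*(-3) = 2 - (-3) = 5
e23 coeff = 2*(-1) - 1*2 = -2 - 2 = -4
uv = 9 + 2*e12 + 5*e13 - 4*e23


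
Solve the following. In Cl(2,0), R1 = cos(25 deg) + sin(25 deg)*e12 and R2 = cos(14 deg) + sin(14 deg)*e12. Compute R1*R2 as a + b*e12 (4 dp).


Same-plane rotors commute and their half-angles add:
R1*R2 = cos(a1 + a2) + sin(a1 + a2)*e12.
a1 + a2 = 25 + 14 = 39 deg
cos(39 deg) = 0.7771
sin(39 deg) = 0.6293
R1*R2 = 0.7771 + 0.6293*e12


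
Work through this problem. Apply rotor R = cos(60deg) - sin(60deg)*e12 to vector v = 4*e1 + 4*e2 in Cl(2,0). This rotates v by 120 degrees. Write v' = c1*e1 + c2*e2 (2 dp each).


Rotor R = cos(60deg) - sin(60deg)*e12
Rotation angle theta = 2 * 60 = 120 degrees
v' = R*v*~R rotates v by theta.
cos(120deg) = -0.5000, sin(120deg) = 0.8660
v'_1 = 4*cos(120deg) - 4*sin(120deg)
= 4*(-0.5000) - 4*0.8660
= -5.46
v'_2 = 4*sin(120deg) + 4*cos(120deg)
= 4*0.8660 + 4*(-0.5000)
= 1.46
v' = -5.46*e1 + 1.46*e2


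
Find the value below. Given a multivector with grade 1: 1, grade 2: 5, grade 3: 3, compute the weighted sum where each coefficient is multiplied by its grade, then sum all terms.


Grade-weighted sum = sum of grade_k * coefficient_k
1*1 = 1
2*5 = 10
3*3 = 9
Total = 1 + 10 + 9 = 20


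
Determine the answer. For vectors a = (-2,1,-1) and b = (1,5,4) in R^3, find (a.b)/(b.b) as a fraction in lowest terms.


Projection coefficient = (a . b) / (b . b)
a . b = (-2)*1 + 1*5 + (-1)*4
= -2 + 5 + (-4) = -1
b . b = 1^2 + 5^2 + 4^2
= 1 + 25 + 16 = 42
Coefficient = -1/42
In lowest terms: -1/42


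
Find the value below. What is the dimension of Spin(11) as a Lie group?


Spin(n) double-covers SO(n); both have Lie algebra so(n) of dimension n(n-1)/2.
n = 11
n(n-1) = 11 * 10 = 110
dim Spin(11) = 110/2 = 55


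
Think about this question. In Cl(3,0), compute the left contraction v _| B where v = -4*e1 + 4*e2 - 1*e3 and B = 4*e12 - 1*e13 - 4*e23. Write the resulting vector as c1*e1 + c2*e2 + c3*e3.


Left contraction v _| B = <vB>_1 (grade-1 part of the geometric product vB).
Using e1_|e12 = e2, e2_|e12 = -e1, e1_|e13 = e3, e3_|e13 = -e1, e2_|e23 = e3, e3_|e23 = -e2:
e1 coeff: -v2*b12 - v3*b13 = -(4)*(4) - (-1)*(-1) = -17
e2 coeff: v1*b12 - v3*b23 = (-4)*(4) - (-1)*(-4) = -20
e3 coeff: v1*b13 + v2*b23 = (-4)*(-1) + (4)*(-4) = -12
v _| B = -17*e1 - 20*e2 - 12*e3


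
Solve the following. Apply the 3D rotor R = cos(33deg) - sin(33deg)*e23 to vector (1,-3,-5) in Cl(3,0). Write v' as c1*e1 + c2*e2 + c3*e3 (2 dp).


Rotor R = cos(33deg) - sin(33deg)*e23
Rotation angle theta = 2 * 33 = 66 degrees in the e23 plane (e2 -> e3).
The component perpendicular to the plane (e1) is invariant: v'_1 = v1 = 1.00
cos(66deg) = 0.4067, sin(66deg) = 0.9135
v'_2 = v2*cos(theta) - v3*sin(theta) = -3*0.4067 - (-5)*0.9135 = 3.35
v'_3 = v2*sin(theta) + v3*cos(theta) = -3*0.9135 + (-5)*0.4067 = -4.77
v' = 1.00*e1 + 3.35*e2 - 4.77*e3


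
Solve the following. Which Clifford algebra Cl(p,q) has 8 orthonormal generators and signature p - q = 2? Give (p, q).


We need p + q = 8 and p - q = 2.
Adding: 2p = 8 + 2 = 10, so p = 5.
Then q = 8 - 5 = 3.
(p, q) = (5, 3)


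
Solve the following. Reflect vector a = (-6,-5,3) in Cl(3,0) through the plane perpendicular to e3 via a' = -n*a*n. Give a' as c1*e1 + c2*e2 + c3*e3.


Reflection formula: a' = -n*a*n, with n = e3 (unit vector, n^2 = 1).
For reflection through hyperplane perp to e3:
The component along e3 flips sign, others stay.
a = (-6, -5, 3)
a' = (-6, -5, -3)
a' = -6*e1 - 5*e2 - 3*e3


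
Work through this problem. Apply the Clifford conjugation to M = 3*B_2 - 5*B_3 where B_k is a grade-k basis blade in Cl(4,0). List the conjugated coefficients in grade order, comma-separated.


Clifford conjugate sign for grade k: (-1)^(k(k+1)/2)
Grade 2: (-1)^(2*3/2) = (-1)^3 = -1, coeff 3 -> -3
Grade 3: (-1)^(3*4/2) = (-1)^6 = 1, coeff -5 -> -5
Conjugated coefficients: -3, -5


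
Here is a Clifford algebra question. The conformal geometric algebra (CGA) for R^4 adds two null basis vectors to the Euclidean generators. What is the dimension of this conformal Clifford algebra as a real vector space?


The conformal model of R^4 uses Cl(5,1): the 4 Euclidean generators plus two extra orthogonal generators e+ (e+^2 = +1) and e- (e-^2 = -1), from which the null vectors e0, einf are built.
Number of generators m = 4 + 2 = 6.
dim Cl(p,q) = 2^m = 2^6 = 64


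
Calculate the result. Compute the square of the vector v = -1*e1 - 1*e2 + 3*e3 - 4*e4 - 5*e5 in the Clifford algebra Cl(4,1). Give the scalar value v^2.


v^2 = sum of c_i^2 * e_i^2
Positive signature terms (e_i^2 = +1): (-1)^2 + (-1)^2 + 3^2 + (-4)^2 = 27
Negative signature terms (e_j^2 = -1): (-5)^2 = 25
v^2 = 27 - 25 = 2


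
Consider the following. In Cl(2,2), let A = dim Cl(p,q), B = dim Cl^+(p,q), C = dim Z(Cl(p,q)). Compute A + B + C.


n = 2 + 2 = 4
Total dim = 2^4 = 16
Even subalgebra dim = 2^3 = 8
n is even, so center dim = 1
Sum = 16 + 8 + 1 = 25


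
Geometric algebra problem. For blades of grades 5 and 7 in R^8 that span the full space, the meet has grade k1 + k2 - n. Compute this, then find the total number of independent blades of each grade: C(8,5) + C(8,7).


Meet grade = grade(A) + grade(B) - n
= 5 + 7 - 8 = 4
C(8,5) = 56
C(8,7) = 8
dim_A + dim_B = 56 + 8 = 64


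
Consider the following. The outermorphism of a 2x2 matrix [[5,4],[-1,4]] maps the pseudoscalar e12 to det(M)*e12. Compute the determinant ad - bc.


The outermorphism of a linear map f sends e1^e2 to f(e1)^f(e2).
f(e1) = 5*e1 - 1*e2
f(e2) = 4*e1 + 4*e2
f(e1) ^ f(e2) = (5*e1 - 1*e2) ^ (4*e1 + 4*e2)
= 5*4*e12 + (-1)*4*e21
= (20 - (-4))*e12
= 24*e12
Coefficient = 24


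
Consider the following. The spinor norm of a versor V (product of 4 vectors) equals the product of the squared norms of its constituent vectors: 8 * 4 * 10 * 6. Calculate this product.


Spinor norm N(V) = |v1|^2 * |v2|^2 * ... * |v4|^2
= 8 * 4 * 10 * 6
Running product: 8, 32, 320, 1920
N(V) = 1920


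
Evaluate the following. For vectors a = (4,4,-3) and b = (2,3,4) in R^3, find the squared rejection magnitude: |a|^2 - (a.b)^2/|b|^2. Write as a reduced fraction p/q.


|a|^2 = 4^2 + 4^2 + (-3)^2 = 41
|b|^2 = 2^2 + 3^2 + 4^2 = 29
a . b = 4*2 + 4*3 + (-3)*4 = 8
(a.b)^2 = 8^2 = 64
|rej|^2 = 41 - 64/29
= (1189 - 64)/29
= 1125/29
In lowest terms: 1125/29


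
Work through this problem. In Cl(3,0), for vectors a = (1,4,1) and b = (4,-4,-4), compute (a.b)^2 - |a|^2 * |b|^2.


a . b = 1*4 + 4*(-4) + 1*(-4)
= 4 + (-16) + (-4) = -16
|a|^2 = 1^2 + 4^2 + 1^2 = 18
|b|^2 = 4^2 + (-4)^2 + (-4)^2 = 48
(a.b)^2 = (-16)^2 = 256
|a|^2 * |b|^2 = 18 * 48 = 864
Result = 256 - 864 = -608


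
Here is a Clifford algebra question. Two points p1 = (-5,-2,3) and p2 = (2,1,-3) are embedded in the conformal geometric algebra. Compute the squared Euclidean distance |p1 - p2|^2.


p1 - p2 = (-7, -3, 6)
|p1 - p2|^2 = (-7)^2 + (-3)^2 + 6^2
= 49 + 9 + 36
= 94


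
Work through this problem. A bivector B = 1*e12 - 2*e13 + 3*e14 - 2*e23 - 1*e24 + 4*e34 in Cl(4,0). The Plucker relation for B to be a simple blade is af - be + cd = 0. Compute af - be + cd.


Plucker relation: af - be + cd
a*f = 1*4 = 4
b*e = (-2)*(-1) = 2
c*d = 3*(-2) = -6
af - be + cd = 4 - 2 + (-6)
= -4


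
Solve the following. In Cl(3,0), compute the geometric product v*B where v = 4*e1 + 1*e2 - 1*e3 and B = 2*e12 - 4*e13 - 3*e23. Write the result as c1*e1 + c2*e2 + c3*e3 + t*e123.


vB has grade-1 (vector) and grade-3 (trivector) parts: vB = (v _| B) + (v ^ B).
Vector part <vB>_1:
  e1: -v2*b12 - v3*b13 = -(1)*(2) - (-1)*(-4) = -6
  e2: v1*b12 - v3*b23 = (4)*(2) - (-1)*(-3) = 5
  e3: v1*b13 + v2*b23 = (4)*(-4) + (1)*(-3) = -19
Trivector part <vB>_3:
  e123: v1*b23 - v2*b13 + v3*b12 = (4)*(-3) - (1)*(-4) + (-1)*(2) = -10
vB = -6*e1 + 5*e2 - 19*e3 - 10*e123


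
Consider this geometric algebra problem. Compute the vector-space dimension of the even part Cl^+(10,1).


Even subalgebra dimension = 2^(n-1)
n = 10 + 1 = 11
2^(11 - 1) = 2^10 = 1024
Verification: sum of C(11,k) for even k = 1 + 55 + 330 + 462 + 165 + 11 = 1024
Result = 1024


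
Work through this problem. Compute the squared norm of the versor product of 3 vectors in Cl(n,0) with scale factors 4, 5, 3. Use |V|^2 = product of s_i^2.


Each vector v_i has |v_i|^2 = s_i^2
Squared scales: 4^2 = 16, 5^2 = 25, 3^2 = 9
|V|^2 = 16 * 25 * 9
= 3600


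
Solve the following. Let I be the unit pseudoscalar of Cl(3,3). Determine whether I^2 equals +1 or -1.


The pseudoscalar I = e1...e_n (product of all n generators) of Cl(p,q) satisfies I^2 = (-1)^(q + n(n-1)/2).
p = 3, q = 3, n = p + q = 6
n(n-1)/2 = 6 * 5 / 2 = 15
Exponent = q + n(n-1)/2 = 3 + 15 = 18
I^2 = (-1)^18 = +1


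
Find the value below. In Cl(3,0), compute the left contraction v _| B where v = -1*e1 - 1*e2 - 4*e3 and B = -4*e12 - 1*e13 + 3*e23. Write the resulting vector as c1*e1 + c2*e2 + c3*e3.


Left contraction v _| B = <vB>_1 (grade-1 part of the geometric product vB).
Using e1_|e12 = e2, e2_|e12 = -e1, e1_|e13 = e3, e3_|e13 = -e1, e2_|e23 = e3, e3_|e23 = -e2:
e1 coeff: -v2*b12 - v3*b13 = -(-1)*(-4) - (-4)*(-1) = -8
e2 coeff: v1*b12 - v3*b23 = (-1)*(-4) - (-4)*(3) = 16
e3 coeff: v1*b13 + v2*b23 = (-1)*(-1) + (-1)*(3) = -2
v _| B = -8*e1 + 16*e2 - 2*e3


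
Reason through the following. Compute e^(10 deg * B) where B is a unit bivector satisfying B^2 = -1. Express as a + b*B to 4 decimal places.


For a unit bivector B with B^2 = -1, the exponential series gives
e^(theta*B) = cos(theta) + sin(theta)*B (the GA analogue of Euler's formula).
theta = 10 degrees = 0.174533 rad
cos(10 deg) = 0.9848
sin(10 deg) = 0.1736
exp(theta*B) = 0.9848 + 0.1736*B


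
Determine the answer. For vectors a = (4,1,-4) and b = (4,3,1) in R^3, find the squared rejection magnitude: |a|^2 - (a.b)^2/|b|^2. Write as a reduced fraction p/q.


|a|^2 = 4^2 + 1^2 + (-4)^2 = 33
|b|^2 = 4^2 + 3^2 + 1^2 = 26
a . b = 4*4 + 1*3 + (-4)*1 = 15
(a.b)^2 = 15^2 = 225
|rej|^2 = 33 - 225/26
= (858 - 225)/26
= 633/26
In lowest terms: 633/26


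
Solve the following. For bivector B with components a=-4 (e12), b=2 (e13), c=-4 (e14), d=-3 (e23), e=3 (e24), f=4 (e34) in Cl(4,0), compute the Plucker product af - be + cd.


Plucker relation: af - be + cd
a*f = (-4)*4 = -16
b*e = 2*3 = 6
c*d = (-4)*(-3) = 12
af - be + cd = -16 - 6 + 12
= -10


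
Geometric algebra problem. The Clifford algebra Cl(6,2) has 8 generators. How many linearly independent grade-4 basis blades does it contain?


Number of grade-k basis blades in Cl(p,q) with n = p + q is C(n, k).
n = 6 + 2 = 8
C(8, 4) = 8! / (4! * 4!)
= 40320 / (24 * 24)
= 70


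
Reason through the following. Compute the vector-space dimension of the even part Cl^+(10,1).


Even subalgebra dimension = 2^(n-1)
n = 10 + 1 = 11
2^(11 - 1) = 2^10 = 1024
Verification: sum of C(11,k) for even k = 1 + 55 + 330 + 462 + 165 + 11 = 1024
Result = 1024


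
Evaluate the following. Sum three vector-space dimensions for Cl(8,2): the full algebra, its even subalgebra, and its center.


n = 8 + 2 = 10
Total dim = 2^10 = 1024
Even subalgebra dim = 2^9 = 512
n is even, so center dim = 1
Sum = 1024 + 512 + 1 = 1537


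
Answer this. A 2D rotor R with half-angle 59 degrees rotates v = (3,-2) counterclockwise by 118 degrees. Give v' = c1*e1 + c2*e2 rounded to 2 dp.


Rotor R = cos(59deg) - sin(59deg)*e12
Rotation angle theta = 2 * 59 = 118 degrees
v' = R*v*~R rotates v by theta.
cos(118deg) = -0.4695, sin(118deg) = 0.8829
v'_1 = 3*cos(118deg) - (-2)*sin(118deg)
= 3*(-0.4695) - (-2)*0.8829
= 0.36
v'_2 = 3*sin(118deg) + (-2)*cos(118deg)
= 3*0.8829 + (-2)*(-0.4695)
= 3.59
v' = 0.36*e1 + 3.59*e2


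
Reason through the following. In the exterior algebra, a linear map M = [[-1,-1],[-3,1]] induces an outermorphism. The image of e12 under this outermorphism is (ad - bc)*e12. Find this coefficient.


The outermorphism of a linear map f sends e1^e2 to f(e1)^f(e2).
f(e1) = -1*e1 - 3*e2
f(e2) = -1*e1 + 1*e2
f(e1) ^ f(e2) = (-1*e1 - 3*e2) ^ (-1*e1 + 1*e2)
= (-1)*1*e12 + (-3)*(-1)*e21
= (-1 - 3)*e12
= -4*e12
Coefficient = -4


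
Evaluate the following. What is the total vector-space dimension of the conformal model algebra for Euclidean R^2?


The conformal model of R^2 uses Cl(3,1): the 2 Euclidean generators plus two extra orthogonal generators e+ (e+^2 = +1) and e- (e-^2 = -1), from which the null vectors e0, einf are built.
Number of generators m = 2 + 2 = 4.
dim Cl(p,q) = 2^m = 2^4 = 16


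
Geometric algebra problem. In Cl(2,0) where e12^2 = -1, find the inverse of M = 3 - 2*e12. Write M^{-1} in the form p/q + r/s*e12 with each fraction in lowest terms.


M = 3 - 2*e12, where e12^2 = -1.
Since M commutes with its reverse ~M = a - b*e12, M * ~M = a^2 - b^2*e12^2 = a^2 + b^2.
So M^{-1} = ~M / (a^2 + b^2) = (a - b*e12)/(a^2 + b^2).
a^2 + b^2 = 9 + 4 = 13
Scalar part = 3/13 = 3/13
Bivector coeff = 2/13 = 2/13
M^{-1} = 3/13 + 2/13*e12


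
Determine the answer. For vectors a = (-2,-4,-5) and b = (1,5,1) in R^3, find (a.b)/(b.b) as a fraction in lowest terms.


Projection coefficient = (a . b) / (b . b)
a . b = (-2)*1 + (-4)*5 + (-5)*1
= -2 + (-20) + (-5) = -27
b . b = 1^2 + 5^2 + 1^2
= 1 + 25 + 1 = 27
Coefficient = -27/27
In lowest terms: -1/1


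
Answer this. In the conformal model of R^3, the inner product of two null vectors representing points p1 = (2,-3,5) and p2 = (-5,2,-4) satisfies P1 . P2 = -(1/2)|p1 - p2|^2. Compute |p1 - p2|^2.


p1 - p2 = (7, -5, 9)
|p1 - p2|^2 = 7^2 + (-5)^2 + 9^2
= 49 + 25 + 81
= 155


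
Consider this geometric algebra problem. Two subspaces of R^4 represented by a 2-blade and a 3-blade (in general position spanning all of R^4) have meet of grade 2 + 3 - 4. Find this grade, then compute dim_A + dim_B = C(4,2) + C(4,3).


Meet grade = grade(A) + grade(B) - n
= 2 + 3 - 4 = 1
C(4,2) = 6
C(4,3) = 4
dim_A + dim_B = 6 + 4 = 10


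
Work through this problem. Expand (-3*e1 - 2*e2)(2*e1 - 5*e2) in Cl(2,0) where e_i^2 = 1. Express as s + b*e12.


Expand: (-3*e1 - 2*e2)(2*e1 - 5*e2)
= (-3)*2*e1e1 + (-3)*(-5)*e1e2 + (-2)*2*e2e1 + (-2)*(-5)*e2e2
Using e1^2 = e2^2 = 1, e2e1 = -e1e2:
Scalar part s = (-3)*2 + (-2)*(-5) = -6 + 10 = 4
Bivector part b = (-3)*(-5) - (-2)*2 = 15 - (-4) = 19
uv = 4 + 19*e12


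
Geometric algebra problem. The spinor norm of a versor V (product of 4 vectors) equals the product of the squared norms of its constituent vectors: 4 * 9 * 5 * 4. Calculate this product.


Spinor norm N(V) = |v1|^2 * |v2|^2 * ... * |v4|^2
= 4 * 9 * 5 * 4
Running product: 4, 36, 180, 720
N(V) = 720


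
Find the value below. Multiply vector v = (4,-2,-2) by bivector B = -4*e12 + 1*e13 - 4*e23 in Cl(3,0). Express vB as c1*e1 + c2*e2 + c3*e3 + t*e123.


vB has grade-1 (vector) and grade-3 (trivector) parts: vB = (v _| B) + (v ^ B).
Vector part <vB>_1:
  e1: -v2*b12 - v3*b13 = -(-2)*(-4) - (-2)*(1) = -6
  e2: v1*b12 - v3*b23 = (4)*(-4) - (-2)*(-4) = -24
  e3: v1*b13 + v2*b23 = (4)*(1) + (-2)*(-4) = 12
Trivector part <vB>_3:
  e123: v1*b23 - v2*b13 + v3*b12 = (4)*(-4) - (-2)*(1) + (-2)*(-4) = -6
vB = -6*e1 - 24*e2 + 12*e3 - 6*e123


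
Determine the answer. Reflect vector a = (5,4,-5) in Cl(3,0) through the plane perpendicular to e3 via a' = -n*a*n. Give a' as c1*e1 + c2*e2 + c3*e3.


Reflection formula: a' = -n*a*n, with n = e3 (unit vector, n^2 = 1).
For reflection through hyperplane perp to e3:
The component along e3 flips sign, others stay.
a = (5, 4, -5)
a' = (5, 4, 5)
a' = 5*e1 + 4*e2 + 5*e3


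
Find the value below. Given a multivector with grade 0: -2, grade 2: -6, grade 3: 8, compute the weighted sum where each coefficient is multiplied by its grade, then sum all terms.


Grade-weighted sum = sum of grade_k * coefficient_k
0*(-2) = 0
2*(-6) = -12
3*8 = 24
Total = 0 + (-12) + 24 = 12


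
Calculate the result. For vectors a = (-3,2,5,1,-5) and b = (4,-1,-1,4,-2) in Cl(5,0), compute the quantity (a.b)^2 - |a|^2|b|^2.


a . b = (-3)*4 + 2*(-1) + 5*(-1) + 1*4 + (-5)*(-2)
= -12 + (-2) + (-5) + 4 + 10 = -5
|a|^2 = (-3)^2 + 2^2 + 5^2 + 1^2 + (-5)^2 = 64
|b|^2 = 4^2 + (-1)^2 + (-1)^2 + 4^2 + (-2)^2 = 38
(a.b)^2 = (-5)^2 = 25
|a|^2 * |b|^2 = 64 * 38 = 2432
Result = 25 - 2432 = -2407


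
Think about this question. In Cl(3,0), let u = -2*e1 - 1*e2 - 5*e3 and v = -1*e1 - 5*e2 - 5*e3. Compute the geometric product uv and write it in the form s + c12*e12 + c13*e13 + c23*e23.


In Cl(3,0): e_i^2 = 1, e_ie_j = -e_je_i for i != j.
Scalar part = u . v = (-2)*(-1) + (-1)*(-5) + (-5)*(-5)
= 2 + 5 + 25 = 32
e12 coeff = (-2)*(-5) - (-1)*(-1) = 10 - 1 = 9
e13 coeff = (-2)*(-5) - (-5)*(-1) = 10 - 5 = 5
e23 coeff = (-1)*(-5) - (-5)*(-5) = 5 - 25 = -20
uv = 32 + 9*e12 + 5*e13 - 20*e23


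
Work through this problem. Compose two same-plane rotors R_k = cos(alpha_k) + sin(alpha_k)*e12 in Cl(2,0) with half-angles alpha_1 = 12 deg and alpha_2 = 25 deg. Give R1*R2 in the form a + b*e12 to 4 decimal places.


Same-plane rotors commute and their half-angles add:
R1*R2 = cos(a1 + a2) + sin(a1 + a2)*e12.
a1 + a2 = 12 + 25 = 37 deg
cos(37 deg) = 0.7986
sin(37 deg) = 0.6018
R1*R2 = 0.7986 + 0.6018*e12


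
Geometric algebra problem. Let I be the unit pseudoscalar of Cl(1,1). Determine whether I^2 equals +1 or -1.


The pseudoscalar I = e1...e_n (product of all n generators) of Cl(p,q) satisfies I^2 = (-1)^(q + n(n-1)/2).
p = 1, q = 1, n = p + q = 2
n(n-1)/2 = 2 * 1 / 2 = 1
Exponent = q + n(n-1)/2 = 1 + 1 = 2
I^2 = (-1)^2 = +1


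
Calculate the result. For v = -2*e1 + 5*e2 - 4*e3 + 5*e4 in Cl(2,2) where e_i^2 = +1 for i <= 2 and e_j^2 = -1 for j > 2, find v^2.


v^2 = sum of c_i^2 * e_i^2
Positive signature terms (e_i^2 = +1): (-2)^2 + 5^2 = 29
Negative signature terms (e_j^2 = -1): (-4)^2 + 5^2 = 41
v^2 = 29 - 41 = -12


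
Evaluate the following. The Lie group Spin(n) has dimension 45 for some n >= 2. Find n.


dim Spin(n) = dim so(n) = n(n-1)/2.
Solve n(n-1)/2 = 45, i.e. n^2 - n - 90 = 0.
Discriminant = 1 + 8*45 = 361
n = (1 + sqrt(361))/2 = (1 + 19)/2 = 10


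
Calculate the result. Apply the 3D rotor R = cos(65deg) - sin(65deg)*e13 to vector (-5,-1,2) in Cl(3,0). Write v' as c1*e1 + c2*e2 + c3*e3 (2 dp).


Rotor R = cos(65deg) - sin(65deg)*e13
Rotation angle theta = 2 * 65 = 130 degrees in the e13 plane (e1 -> e3).
The component perpendicular to the plane (e2) is invariant: v'_2 = v2 = -1.00
cos(130deg) = -0.6428, sin(130deg) = 0.7660
v'_1 = v1*cos(theta) - v3*sin(theta) = -5*(-0.6428) - 2*0.7660 = 1.68
v'_3 = v1*sin(theta) + v3*cos(theta) = -5*0.7660 + 2*(-0.6428) = -5.12
v' = 1.68*e1 - 1.00*e2 - 5.12*e3


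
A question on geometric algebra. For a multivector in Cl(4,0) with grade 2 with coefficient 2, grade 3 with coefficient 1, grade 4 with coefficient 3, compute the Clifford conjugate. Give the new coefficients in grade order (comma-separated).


Clifford conjugate sign for grade k: (-1)^(k(k+1)/2)
Grade 2: (-1)^(2*3/2) = (-1)^3 = -1, coeff 2 -> -2
Grade 3: (-1)^(3*4/2) = (-1)^6 = 1, coeff 1 -> 1
Grade 4: (-1)^(4*5/2) = (-1)^10 = 1, coeff 3 -> 3
Conjugated coefficients: -2, 1, 3


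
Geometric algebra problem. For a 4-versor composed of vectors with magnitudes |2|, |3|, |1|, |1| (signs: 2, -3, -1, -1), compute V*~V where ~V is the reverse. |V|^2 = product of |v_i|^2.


Each vector v_i has |v_i|^2 = s_i^2
Squared scales: 2^2 = 4, (-3)^2 = 9, (-1)^2 = 1, (-1)^2 = 1
|V|^2 = 4 * 9 * 1 * 1
= 36


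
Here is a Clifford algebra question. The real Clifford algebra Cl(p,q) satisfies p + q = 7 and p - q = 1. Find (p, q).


We need p + q = 7 and p - q = 1.
Adding: 2p = 7 + 1 = 8, so p = 4.
Then q = 7 - 4 = 3.
(p, q) = (4, 3)


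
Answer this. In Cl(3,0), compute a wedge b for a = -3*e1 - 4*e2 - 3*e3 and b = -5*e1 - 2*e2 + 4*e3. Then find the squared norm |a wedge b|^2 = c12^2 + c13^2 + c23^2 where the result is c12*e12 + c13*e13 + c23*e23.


a wedge b = (a1*b2 - a2*b1)*e12 + (a1*b3 - a3*b1)*e13 + (a2*b3 - a3*b2)*e23
e12 coeff: (-3)*(-2) - (-4)*(-5) = 6 - 20 = -14
e13 coeff: (-3)*4 - (-3)*(-5) = -12 - 15 = -27
e23 coeff: (-4)*4 - (-3)*(-2) = -16 - 6 = -22
|a wedge b|^2 = (-14)^2 + (-27)^2 + (-22)^2
= 196 + 729 + 484
= 1409


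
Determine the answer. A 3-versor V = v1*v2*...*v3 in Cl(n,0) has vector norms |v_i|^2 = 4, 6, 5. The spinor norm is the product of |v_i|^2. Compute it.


Spinor norm N(V) = |v1|^2 * |v2|^2 * ... * |v3|^2
= 4 * 6 * 5
Running product: 4, 24, 120
N(V) = 120


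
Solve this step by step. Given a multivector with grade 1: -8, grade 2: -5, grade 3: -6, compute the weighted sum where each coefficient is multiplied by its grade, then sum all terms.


Grade-weighted sum = sum of grade_k * coefficient_k
1*(-8) = -8
2*(-5) = -10
3*(-6) = -18
Total = -8 + (-10) + (-18) = -36


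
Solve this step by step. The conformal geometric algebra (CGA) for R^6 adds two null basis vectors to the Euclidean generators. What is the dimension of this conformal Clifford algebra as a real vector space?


The conformal model of R^6 uses Cl(7,1): the 6 Euclidean generators plus two extra orthogonal generators e+ (e+^2 = +1) and e- (e-^2 = -1), from which the null vectors e0, einf are built.
Number of generators m = 6 + 2 = 8.
dim Cl(p,q) = 2^m = 2^8 = 256


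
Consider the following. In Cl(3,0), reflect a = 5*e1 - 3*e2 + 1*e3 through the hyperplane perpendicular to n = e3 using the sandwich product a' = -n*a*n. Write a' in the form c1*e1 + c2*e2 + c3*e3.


Reflection formula: a' = -n*a*n, with n = e3 (unit vector, n^2 = 1).
For reflection through hyperplane perp to e3:
The component along e3 flips sign, others stay.
a = (5, -3, 1)
a' = (5, -3, -1)
a' = 5*e1 - 3*e2 - 1*e3


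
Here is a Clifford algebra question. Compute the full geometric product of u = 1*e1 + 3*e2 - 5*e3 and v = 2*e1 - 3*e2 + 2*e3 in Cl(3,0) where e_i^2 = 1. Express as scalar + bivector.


In Cl(3,0): e_i^2 = 1, e_ie_j = -e_je_i for i != j.
Scalar part = u . v = 1*2 + 3*(-3) + (-5)*2
= 2 + (-9) + (-10) = -17
e12 coeff = 1*(-3) - 3*2 = -3 - 6 = -9
e13 coeff = 1*2 - (-5)*2 = 2 - (-10) = 12
e23 coeff = 3*2 - (-5)*(-3) = 6 - 15 = -9
uv = -17 - 9*e12 + 12*e13 - 9*e23


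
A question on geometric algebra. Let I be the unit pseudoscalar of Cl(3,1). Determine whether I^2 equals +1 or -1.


The pseudoscalar I = e1...e_n (product of all n generators) of Cl(p,q) satisfies I^2 = (-1)^(q + n(n-1)/2).
p = 3, q = 1, n = p + q = 4
n(n-1)/2 = 4 * 3 / 2 = 6
Exponent = q + n(n-1)/2 = 1 + 6 = 7
I^2 = (-1)^7 = -1


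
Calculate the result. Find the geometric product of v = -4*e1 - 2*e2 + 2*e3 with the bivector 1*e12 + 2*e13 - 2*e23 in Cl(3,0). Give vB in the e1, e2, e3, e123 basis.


vB has grade-1 (vector) and grade-3 (trivector) parts: vB = (v _| B) + (v ^ B).
Vector part <vB>_1:
  e1: -v2*b12 - v3*b13 = -(-2)*(1) - (2)*(2) = -2
  e2: v1*b12 - v3*b23 = (-4)*(1) - (2)*(-2) = 0
  e3: v1*b13 + v2*b23 = (-4)*(2) + (-2)*(-2) = -4
Trivector part <vB>_3:
  e123: v1*b23 - v2*b13 + v3*b12 = (-4)*(-2) - (-2)*(2) + (2)*(1) = 14
vB = -2*e1 + 0*e2 - 4*e3 + 14*e123


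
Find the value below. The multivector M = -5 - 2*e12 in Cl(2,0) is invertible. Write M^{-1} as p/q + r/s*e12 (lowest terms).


M = -5 - 2*e12, where e12^2 = -1.
Since M commutes with its reverse ~M = a - b*e12, M * ~M = a^2 - b^2*e12^2 = a^2 + b^2.
So M^{-1} = ~M / (a^2 + b^2) = (a - b*e12)/(a^2 + b^2).
a^2 + b^2 = 25 + 4 = 29
Scalar part = -5/29 = -5/29
Bivector coeff = 2/29 = 2/29
M^{-1} = -5/29 + 2/29*e12


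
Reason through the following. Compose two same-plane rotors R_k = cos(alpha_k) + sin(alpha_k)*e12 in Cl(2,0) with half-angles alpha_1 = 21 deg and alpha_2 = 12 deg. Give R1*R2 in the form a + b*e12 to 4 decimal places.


Same-plane rotors commute and their half-angles add:
R1*R2 = cos(a1 + a2) + sin(a1 + a2)*e12.
a1 + a2 = 21 + 12 = 33 deg
cos(33 deg) = 0.8387
sin(33 deg) = 0.5446
R1*R2 = 0.8387 + 0.5446*e12


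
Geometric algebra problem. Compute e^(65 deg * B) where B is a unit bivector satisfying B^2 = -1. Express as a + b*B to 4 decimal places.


For a unit bivector B with B^2 = -1, the exponential series gives
e^(theta*B) = cos(theta) + sin(theta)*B (the GA analogue of Euler's formula).
theta = 65 degrees = 1.134464 rad
cos(65 deg) = 0.4226
sin(65 deg) = 0.9063
exp(theta*B) = 0.4226 + 0.9063*B


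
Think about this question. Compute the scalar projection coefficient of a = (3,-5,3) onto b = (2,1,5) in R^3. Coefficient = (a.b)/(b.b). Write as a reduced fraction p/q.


Projection coefficient = (a . b) / (b . b)
a . b = 3*2 + (-5)*1 + 3*5
= 6 + (-5) + 15 = 16
b . b = 2^2 + 1^2 + 5^2
= 4 + 1 + 25 = 30
Coefficient = 16/30
In lowest terms: 8/15


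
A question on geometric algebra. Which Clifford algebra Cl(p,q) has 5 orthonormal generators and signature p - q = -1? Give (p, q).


We need p + q = 5 and p - q = -1.
Adding: 2p = 5 + (-1) = 4, so p = 2.
Then q = 5 - 2 = 3.
(p, q) = (2, 3)


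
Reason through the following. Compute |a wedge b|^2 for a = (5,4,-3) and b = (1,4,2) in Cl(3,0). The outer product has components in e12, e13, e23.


a wedge b = (a1*b2 - a2*b1)*e12 + (a1*b3 - a3*b1)*e13 + (a2*b3 - a3*b2)*e23
e12 coeff: 5*4 - 4*1 = 20 - 4 = 16
e13 coeff: 5*2 - (-3)*1 = 10 - (-3) = 13
e23 coeff: 4*2 - (-3)*4 = 8 - (-12) = 20
|a wedge b|^2 = 16^2 + 13^2 + 20^2
= 256 + 169 + 400
= 825


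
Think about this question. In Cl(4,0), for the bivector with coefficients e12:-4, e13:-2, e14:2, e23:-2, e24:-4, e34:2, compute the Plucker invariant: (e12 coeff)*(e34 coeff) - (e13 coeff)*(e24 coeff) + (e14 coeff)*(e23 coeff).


Plucker relation: af - be + cd
a*f = (-4)*2 = -8
b*e = (-2)*(-4) = 8
c*d = 2*(-2) = -4
af - be + cd = -8 - 8 + (-4)
= -20


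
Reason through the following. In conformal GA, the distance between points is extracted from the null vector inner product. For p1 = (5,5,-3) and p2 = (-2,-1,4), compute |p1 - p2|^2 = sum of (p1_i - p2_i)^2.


p1 - p2 = (7, 6, -7)
|p1 - p2|^2 = 7^2 + 6^2 + (-7)^2
= 49 + 36 + 49
= 134


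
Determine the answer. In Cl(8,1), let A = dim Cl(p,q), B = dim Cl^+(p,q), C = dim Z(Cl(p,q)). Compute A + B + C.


n = 8 + 1 = 9
Total dim = 2^9 = 512
Even subalgebra dim = 2^8 = 256
n is odd, so center dim = 2
Sum = 512 + 256 + 2 = 770


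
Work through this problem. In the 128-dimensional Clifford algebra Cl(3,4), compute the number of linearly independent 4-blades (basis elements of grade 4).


Number of grade-k basis blades in Cl(p,q) with n = p + q is C(n, k).
n = 3 + 4 = 7
C(7, 4) = 7! / (4! * 3!)
= 5040 / (24 * 6)
= 35


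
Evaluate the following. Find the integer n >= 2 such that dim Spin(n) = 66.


dim Spin(n) = dim so(n) = n(n-1)/2.
Solve n(n-1)/2 = 66, i.e. n^2 - n - 132 = 0.
Discriminant = 1 + 8*66 = 529
n = (1 + sqrt(529))/2 = (1 + 23)/2 = 12


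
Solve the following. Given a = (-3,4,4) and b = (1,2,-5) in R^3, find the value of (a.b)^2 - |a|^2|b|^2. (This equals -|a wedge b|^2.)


a . b = (-3)*1 + 4*2 + 4*(-5)
= -3 + 8 + (-20) = -15
|a|^2 = (-3)^2 + 4^2 + 4^2 = 41
|b|^2 = 1^2 + 2^2 + (-5)^2 = 30
(a.b)^2 = (-15)^2 = 225
|a|^2 * |b|^2 = 41 * 30 = 1230
Result = 225 - 1230 = -1005


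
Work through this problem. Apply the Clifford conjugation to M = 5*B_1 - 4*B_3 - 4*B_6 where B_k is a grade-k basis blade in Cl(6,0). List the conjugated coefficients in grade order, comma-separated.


Clifford conjugate sign for grade k: (-1)^(k(k+1)/2)
Grade 1: (-1)^(1*2/2) = (-1)^1 = -1, coeff 5 -> -5
Grade 3: (-1)^(3*4/2) = (-1)^6 = 1, coeff -4 -> -4
Grade 6: (-1)^(6*7/2) = (-1)^21 = -1, coeff -4 -> 4
Conjugated coefficients: -5, -4, 4


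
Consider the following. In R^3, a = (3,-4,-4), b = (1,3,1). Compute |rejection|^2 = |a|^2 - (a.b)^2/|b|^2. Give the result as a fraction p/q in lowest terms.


|a|^2 = 3^2 + (-4)^2 + (-4)^2 = 41
|b|^2 = 1^2 + 3^2 + 1^2 = 11
a . b = 3*1 + (-4)*3 + (-4)*1 = -13
(a.b)^2 = (-13)^2 = 169
|rej|^2 = 41 - 169/11
= (451 - 169)/11
= 282/11
In lowest terms: 282/11


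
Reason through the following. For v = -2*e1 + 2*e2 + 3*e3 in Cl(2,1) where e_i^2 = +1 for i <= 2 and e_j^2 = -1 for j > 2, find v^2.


v^2 = sum of c_i^2 * e_i^2
Positive signature terms (e_i^2 = +1): (-2)^2 + 2^2 = 8
Negative signature terms (e_j^2 = -1): 3^2 = 9
v^2 = 8 - 9 = -1


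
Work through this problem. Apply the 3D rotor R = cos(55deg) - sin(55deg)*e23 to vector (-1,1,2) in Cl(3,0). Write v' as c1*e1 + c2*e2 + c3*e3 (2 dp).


Rotor R = cos(55deg) - sin(55deg)*e23
Rotation angle theta = 2 * 55 = 110 degrees in the e23 plane (e2 -> e3).
The component perpendicular to the plane (e1) is invariant: v'_1 = v1 = -1.00
cos(110deg) = -0.3420, sin(110deg) = 0.9397
v'_2 = v2*cos(theta) - v3*sin(theta) = 1*(-0.3420) - 2*0.9397 = -2.22
v'_3 = v2*sin(theta) + v3*cos(theta) = 1*0.9397 + 2*(-0.3420) = 0.26
v' = -1.00*e1 - 2.22*e2 + 0.26*e3


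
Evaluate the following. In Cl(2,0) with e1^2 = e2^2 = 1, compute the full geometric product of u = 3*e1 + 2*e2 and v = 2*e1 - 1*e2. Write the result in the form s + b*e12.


Expand: (3*e1 + 2*e2)(2*e1 - 1*e2)
= 3*2*e1e1 + 3*(-1)*e1e2 + 2*2*e2e1 + 2*(-1)*e2e2
Using e1^2 = e2^2 = 1, e2e1 = -e1e2:
Scalar part s = 3*2 + 2*(-1) = 6 + (-2) = 4
Bivector part b = 3*(-1) - 2*2 = -3 - 4 = -7
uv = 4 - 7*e12


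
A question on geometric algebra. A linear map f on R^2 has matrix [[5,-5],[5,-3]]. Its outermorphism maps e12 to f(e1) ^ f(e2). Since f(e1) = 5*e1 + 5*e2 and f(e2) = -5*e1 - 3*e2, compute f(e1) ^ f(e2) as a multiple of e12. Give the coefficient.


The outermorphism of a linear map f sends e1^e2 to f(e1)^f(e2).
f(e1) = 5*e1 + 5*e2
f(e2) = -5*e1 - 3*e2
f(e1) ^ f(e2) = (5*e1 + 5*e2) ^ (-5*e1 - 3*e2)
= 5*(-3)*e12 + 5*(-5)*e21
= (-15 - (-25))*e12
= 10*e12
Coefficient = 10


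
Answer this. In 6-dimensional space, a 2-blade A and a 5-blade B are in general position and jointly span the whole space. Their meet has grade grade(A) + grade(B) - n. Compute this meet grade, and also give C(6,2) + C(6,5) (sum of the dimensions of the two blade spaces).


Meet grade = grade(A) + grade(B) - n
= 2 + 5 - 6 = 1
C(6,2) = 15
C(6,5) = 6
dim_A + dim_B = 15 + 6 = 21


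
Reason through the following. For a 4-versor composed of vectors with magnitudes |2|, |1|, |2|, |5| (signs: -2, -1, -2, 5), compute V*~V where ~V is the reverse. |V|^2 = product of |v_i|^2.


Each vector v_i has |v_i|^2 = s_i^2
Squared scales: (-2)^2 = 4, (-1)^2 = 1, (-2)^2 = 4, 5^2 = 25
|V|^2 = 4 * 1 * 4 * 25
= 400


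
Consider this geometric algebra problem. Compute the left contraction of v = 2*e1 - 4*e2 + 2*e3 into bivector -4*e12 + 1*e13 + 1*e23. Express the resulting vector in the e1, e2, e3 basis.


Left contraction v _| B = <vB>_1 (grade-1 part of the geometric product vB).
Using e1_|e12 = e2, e2_|e12 = -e1, e1_|e13 = e3, e3_|e13 = -e1, e2_|e23 = e3, e3_|e23 = -e2:
e1 coeff: -v2*b12 - v3*b13 = -(-4)*(-4) - (2)*(1) = -18
e2 coeff: v1*b12 - v3*b23 = (2)*(-4) - (2)*(1) = -10
e3 coeff: v1*b13 + v2*b23 = (2)*(1) + (-4)*(1) = -2
v _| B = -18*e1 - 10*e2 - 2*e3


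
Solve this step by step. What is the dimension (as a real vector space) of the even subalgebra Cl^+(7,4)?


Even subalgebra dimension = 2^(n-1)
n = 7 + 4 = 11
2^(11 - 1) = 2^10 = 1024
Verification: sum of C(11,k) for even k = 1 + 55 + 330 + 462 + 165 + 11 = 1024
Result = 1024


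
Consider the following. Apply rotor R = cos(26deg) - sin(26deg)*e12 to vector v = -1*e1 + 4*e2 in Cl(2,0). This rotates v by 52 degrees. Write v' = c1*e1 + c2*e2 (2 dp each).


Rotor R = cos(26deg) - sin(26deg)*e12
Rotation angle theta = 2 * 26 = 52 degrees
v' = R*v*~R rotates v by theta.
cos(52deg) = 0.6157, sin(52deg) = 0.7880
v'_1 = -1*cos(52deg) - 4*sin(52deg)
= -1*0.6157 - 4*0.7880
= -3.77
v'_2 = -1*sin(52deg) + 4*cos(52deg)
= -1*0.7880 + 4*0.6157
= 1.67
v' = -3.77*e1 + 1.67*e2


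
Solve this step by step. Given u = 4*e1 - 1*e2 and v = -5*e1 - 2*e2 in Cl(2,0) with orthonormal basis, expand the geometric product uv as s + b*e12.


Expand: (4*e1 - 1*e2)(-5*e1 - 2*e2)
= 4*(-5)*e1e1 + 4*(-2)*e1e2 + (-1)*(-5)*e2e1 + (-1)*(-2)*e2e2
Using e1^2 = e2^2 = 1, e2e1 = -e1e2:
Scalar part s = 4*(-5) + (-1)*(-2) = -20 + 2 = -18
Bivector part b = 4*(-2) - (-1)*(-5) = -8 - 5 = -13
uv = -18 - 13*e12


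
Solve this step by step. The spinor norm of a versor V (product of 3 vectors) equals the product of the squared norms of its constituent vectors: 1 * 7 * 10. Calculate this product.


Spinor norm N(V) = |v1|^2 * |v2|^2 * ... * |v3|^2
= 1 * 7 * 10
Running product: 1, 7, 70
N(V) = 70


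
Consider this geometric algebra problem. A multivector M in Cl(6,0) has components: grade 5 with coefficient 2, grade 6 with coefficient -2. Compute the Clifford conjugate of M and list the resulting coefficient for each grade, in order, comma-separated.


Clifford conjugate sign for grade k: (-1)^(k(k+1)/2)
Grade 5: (-1)^(5*6/2) = (-1)^15 = -1, coeff 2 -> -2
Grade 6: (-1)^(6*7/2) = (-1)^21 = -1, coeff -2 -> 2
Conjugated coefficients: -2, 2


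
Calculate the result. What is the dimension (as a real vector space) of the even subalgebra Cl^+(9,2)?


Even subalgebra dimension = 2^(n-1)
n = 9 + 2 = 11
2^(11 - 1) = 2^10 = 1024
Verification: sum of C(11,k) for even k = 1 + 55 + 330 + 462 + 165 + 11 = 1024
Result = 1024


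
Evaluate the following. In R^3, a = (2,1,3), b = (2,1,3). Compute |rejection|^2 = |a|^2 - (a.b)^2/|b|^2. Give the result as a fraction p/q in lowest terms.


|a|^2 = 2^2 + 1^2 + 3^2 = 14
|b|^2 = 2^2 + 1^2 + 3^2 = 14
a . b = 2*2 + 1*1 + 3*3 = 14
(a.b)^2 = 14^2 = 196
|rej|^2 = 14 - 196/14
= (196 - 196)/14
= 0/14
In lowest terms: 0/1


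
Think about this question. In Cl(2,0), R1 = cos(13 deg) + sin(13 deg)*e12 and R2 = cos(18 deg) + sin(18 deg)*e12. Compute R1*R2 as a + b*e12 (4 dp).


Same-plane rotors commute and their half-angles add:
R1*R2 = cos(a1 + a2) + sin(a1 + a2)*e12.
a1 + a2 = 13 + 18 = 31 deg
cos(31 deg) = 0.8572
sin(31 deg) = 0.5150
R1*R2 = 0.8572 + 0.5150*e12


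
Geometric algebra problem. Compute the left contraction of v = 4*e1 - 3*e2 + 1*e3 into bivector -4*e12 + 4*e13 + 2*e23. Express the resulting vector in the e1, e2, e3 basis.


Left contraction v _| B = <vB>_1 (grade-1 part of the geometric product vB).
Using e1_|e12 = e2, e2_|e12 = -e1, e1_|e13 = e3, e3_|e13 = -e1, e2_|e23 = e3, e3_|e23 = -e2:
e1 coeff: -v2*b12 - v3*b13 = -(-3)*(-4) - (1)*(4) = -16
e2 coeff: v1*b12 - v3*b23 = (4)*(-4) - (1)*(2) = -18
e3 coeff: v1*b13 + v2*b23 = (4)*(4) + (-3)*(2) = 10
v _| B = -16*e1 - 18*e2 + 10*e3


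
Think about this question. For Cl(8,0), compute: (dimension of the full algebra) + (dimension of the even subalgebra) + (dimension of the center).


n = 8 + 0 = 8
Total dim = 2^8 = 256
Even subalgebra dim = 2^7 = 128
n is even, so center dim = 1
Sum = 256 + 128 + 1 = 385


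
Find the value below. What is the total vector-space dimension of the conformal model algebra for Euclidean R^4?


The conformal model of R^4 uses Cl(5,1): the 4 Euclidean generators plus two extra orthogonal generators e+ (e+^2 = +1) and e- (e-^2 = -1), from which the null vectors e0, einf are built.
Number of generators m = 4 + 2 = 6.
dim Cl(p,q) = 2^m = 2^6 = 64


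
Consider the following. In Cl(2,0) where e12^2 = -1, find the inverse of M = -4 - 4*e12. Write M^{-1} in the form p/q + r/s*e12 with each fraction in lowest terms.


M = -4 - 4*e12, where e12^2 = -1.
Since M commutes with its reverse ~M = a - b*e12, M * ~M = a^2 - b^2*e12^2 = a^2 + b^2.
So M^{-1} = ~M / (a^2 + b^2) = (a - b*e12)/(a^2 + b^2).
a^2 + b^2 = 16 + 16 = 32
Scalar part = -4/32 = -1/8
Bivector coeff = 4/32 = 1/8
M^{-1} = -1/8 + 1/8*e12


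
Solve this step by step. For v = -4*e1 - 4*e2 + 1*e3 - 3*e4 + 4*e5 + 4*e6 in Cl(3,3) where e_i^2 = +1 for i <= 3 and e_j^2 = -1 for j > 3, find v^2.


v^2 = sum of c_i^2 * e_i^2
Positive signature terms (e_i^2 = +1): (-4)^2 + (-4)^2 + 1^2 = 33
Negative signature terms (e_j^2 = -1): (-3)^2 + 4^2 + 4^2 = 41
v^2 = 33 - 41 = -8


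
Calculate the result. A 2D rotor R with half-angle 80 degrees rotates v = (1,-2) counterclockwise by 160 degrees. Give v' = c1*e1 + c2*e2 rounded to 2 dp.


Rotor R = cos(80deg) - sin(80deg)*e12
Rotation angle theta = 2 * 80 = 160 degrees
v' = R*v*~R rotates v by theta.
cos(160deg) = -0.9397, sin(160deg) = 0.3420
v'_1 = 1*cos(160deg) - (-2)*sin(160deg)
= 1*(-0.9397) - (-2)*0.3420
= -0.26
v'_2 = 1*sin(160deg) + (-2)*cos(160deg)
= 1*0.3420 + (-2)*(-0.9397)
= 2.22
v' = -0.26*e1 + 2.22*e2


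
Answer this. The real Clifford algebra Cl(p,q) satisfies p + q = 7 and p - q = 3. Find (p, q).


We need p + q = 7 and p - q = 3.
Adding: 2p = 7 + 3 = 10, so p = 5.
Then q = 7 - 5 = 2.
(p, q) = (5, 2)


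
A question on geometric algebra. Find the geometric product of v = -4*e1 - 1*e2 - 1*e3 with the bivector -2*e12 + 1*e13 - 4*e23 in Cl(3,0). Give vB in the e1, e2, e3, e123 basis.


vB has grade-1 (vector) and grade-3 (trivector) parts: vB = (v _| B) + (v ^ B).
Vector part <vB>_1:
  e1: -v2*b12 - v3*b13 = -(-1)*(-2) - (-1)*(1) = -1
  e2: v1*b12 - v3*b23 = (-4)*(-2) - (-1)*(-4) = 4
  e3: v1*b13 + v2*b23 = (-4)*(1) + (-1)*(-4) = 0
Trivector part <vB>_3:
  e123: v1*b23 - v2*b13 + v3*b12 = (-4)*(-4) - (-1)*(1) + (-1)*(-2) = 19
vB = -1*e1 + 4*e2 + 0*e3 + 19*e123


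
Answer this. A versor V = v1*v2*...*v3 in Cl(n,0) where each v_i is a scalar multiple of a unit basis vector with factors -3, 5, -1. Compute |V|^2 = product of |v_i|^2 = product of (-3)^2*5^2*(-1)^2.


Each vector v_i has |v_i|^2 = s_i^2
Squared scales: (-3)^2 = 9, 5^2 = 25, (-1)^2 = 1
|V|^2 = 9 * 25 * 1
= 225


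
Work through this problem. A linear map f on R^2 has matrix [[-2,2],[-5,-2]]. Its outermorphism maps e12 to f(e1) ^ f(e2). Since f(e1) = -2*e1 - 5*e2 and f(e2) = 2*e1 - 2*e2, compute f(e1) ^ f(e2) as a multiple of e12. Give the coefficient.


The outermorphism of a linear map f sends e1^e2 to f(e1)^f(e2).
f(e1) = -2*e1 - 5*e2
f(e2) = 2*e1 - 2*e2
f(e1) ^ f(e2) = (-2*e1 - 5*e2) ^ (2*e1 - 2*e2)
= (-2)*(-2)*e12 + (-5)*2*e21
= (4 - (-10))*e12
= 14*e12
Coefficient = 14


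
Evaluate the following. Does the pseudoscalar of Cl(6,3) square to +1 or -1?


The pseudoscalar I = e1...e_n (product of all n generators) of Cl(p,q) satisfies I^2 = (-1)^(q + n(n-1)/2).
p = 6, q = 3, n = p + q = 9
n(n-1)/2 = 9 * 8 / 2 = 36
Exponent = q + n(n-1)/2 = 3 + 36 = 39
I^2 = (-1)^39 = -1


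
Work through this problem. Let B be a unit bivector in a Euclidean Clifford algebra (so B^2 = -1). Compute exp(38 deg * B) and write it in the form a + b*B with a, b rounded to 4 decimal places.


For a unit bivector B with B^2 = -1, the exponential series gives
e^(theta*B) = cos(theta) + sin(theta)*B (the GA analogue of Euler's formula).
theta = 38 degrees = 0.663225 rad
cos(38 deg) = 0.7880
sin(38 deg) = 0.6157
exp(theta*B) = 0.7880 + 0.6157*B


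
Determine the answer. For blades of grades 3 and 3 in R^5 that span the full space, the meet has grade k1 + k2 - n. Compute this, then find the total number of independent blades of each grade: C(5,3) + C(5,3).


Meet grade = grade(A) + grade(B) - n
= 3 + 3 - 5 = 1
C(5,3) = 10
C(5,3) = 10
dim_A + dim_B = 10 + 10 = 20


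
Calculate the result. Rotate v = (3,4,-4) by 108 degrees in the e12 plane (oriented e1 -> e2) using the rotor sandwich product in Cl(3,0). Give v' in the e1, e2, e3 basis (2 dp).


Rotor R = cos(54deg) - sin(54deg)*e12
Rotation angle theta = 2 * 54 = 108 degrees in the e12 plane (e1 -> e2).
The component perpendicular to the plane (e3) is invariant: v'_3 = v3 = -4.00
cos(108deg) = -0.3090, sin(108deg) = 0.9511
v'_1 = v1*cos(theta) - v2*sin(theta) = 3*(-0.3090) - 4*0.9511 = -4.73
v'_2 = v1*sin(theta) + v2*cos(theta) = 3*0.9511 + 4*(-0.3090) = 1.62
v' = -4.73*e1 + 1.62*e2 - 4.00*e3


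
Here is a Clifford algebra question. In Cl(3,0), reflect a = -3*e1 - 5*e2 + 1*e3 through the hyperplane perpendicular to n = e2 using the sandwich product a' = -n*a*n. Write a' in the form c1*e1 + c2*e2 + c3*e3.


Reflection formula: a' = -n*a*n, with n = e2 (unit vector, n^2 = 1).
For reflection through hyperplane perp to e2:
The component along e2 flips sign, others stay.
a = (-3, -5, 1)
a' = (-3, 5, 1)
a' = -3*e1 + 5*e2 + 1*e3
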